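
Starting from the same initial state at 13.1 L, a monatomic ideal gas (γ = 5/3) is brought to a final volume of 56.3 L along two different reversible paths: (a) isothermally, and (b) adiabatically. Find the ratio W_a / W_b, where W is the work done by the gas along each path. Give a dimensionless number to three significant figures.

W_a / W_b ≈ 1.56

Path (a) isothermal: W = P₁V₁ ln(V₂/V₁) → W_a/(P₁V₁) = 1.458.
Path (b) adiabatic: W = P₁V₁(1 − (V₁/V₂)^(γ−1))/(γ−1) → W_b/(P₁V₁) = 0.9325.
W_a / W_b = 1.458 / 0.9325 = 1.564.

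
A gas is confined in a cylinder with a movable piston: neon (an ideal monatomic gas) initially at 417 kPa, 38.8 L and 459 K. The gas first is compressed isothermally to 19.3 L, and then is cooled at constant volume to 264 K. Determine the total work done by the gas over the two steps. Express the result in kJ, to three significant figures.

Step 1 (isothermal): W = P₁V₁ ln(V₂/V₁) = (16180) ln(19.3/38.8) = -11298 J.
Step 2 (isochoric): W = 0 (constant volume).
W_total = -11298 + 0 = -11298 J.

W_total ≈ -11.3 kJ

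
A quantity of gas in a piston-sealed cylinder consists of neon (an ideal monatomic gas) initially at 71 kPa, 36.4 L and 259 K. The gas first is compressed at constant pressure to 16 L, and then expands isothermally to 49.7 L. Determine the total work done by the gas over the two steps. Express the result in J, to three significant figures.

W_total ≈ -161 J

Step 1 (isobaric): W = PΔV = (71 kPa)(16 − 36.4 L) = -1448 J.
After step 1: P = 71 kPa, V = 16 L, T = 113.8 K.
Step 2 (isothermal): W = P₁V₁ ln(V₂/V₁) = (1136) ln(49.7/16) = 1288 J.
W_total = -1448 + 1288 = -160.8 J.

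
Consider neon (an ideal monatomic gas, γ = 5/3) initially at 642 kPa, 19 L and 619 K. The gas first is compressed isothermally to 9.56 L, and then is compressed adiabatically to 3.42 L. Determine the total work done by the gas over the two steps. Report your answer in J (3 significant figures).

W_total ≈ -26400 J

Step 1 (isothermal): W = P₁V₁ ln(V₂/V₁) = (12198) ln(9.56/19) = -8378 J.
After step 1: P = 1276 kPa, V = 9.56 L, T = 619 K.
Step 2 (adiabatic): W = (P₁V₁ − P₂V₂)/(γ−1) = (12198 − 24205)/0.667 = -18011 J.
W_total = -8378 − 18011 = -26389 J.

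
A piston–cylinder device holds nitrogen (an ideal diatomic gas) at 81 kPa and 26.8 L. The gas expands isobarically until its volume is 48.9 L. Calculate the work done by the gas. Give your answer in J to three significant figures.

Isobaric: W = P ΔV.
W = (81 kPa)(48.9 − 26.8 L) = (81)(22.1) = 1790 J.

W ≈ 1790 J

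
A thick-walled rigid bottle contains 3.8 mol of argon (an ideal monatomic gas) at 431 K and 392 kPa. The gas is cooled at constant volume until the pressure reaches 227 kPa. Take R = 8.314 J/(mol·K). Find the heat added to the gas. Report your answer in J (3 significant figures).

Q ≈ -8600 J

Constant volume ⇒ W = 0, so Q = ΔU = nCᵥΔT with Cᵥ = 3R/2 = 12.47 J/(mol·K).
At constant V, T₂/T₁ = P₂/P₁ ⇒ ΔT = T₁(P₂/P₁ − 1) = 431·(227/392 − 1) = -181.4 K.
ΔU = (3.8)(12.47)(-181.4) = -8597 J.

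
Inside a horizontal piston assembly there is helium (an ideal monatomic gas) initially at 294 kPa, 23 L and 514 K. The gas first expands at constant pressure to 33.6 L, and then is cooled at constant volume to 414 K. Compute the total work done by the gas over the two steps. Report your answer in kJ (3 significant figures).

Step 1 (isobaric): W = PΔV = (294 kPa)(33.6 − 23 L) = 3116 J.
Step 2 (isochoric): W = 0 (constant volume).
W_total = 3116 + 0 = 3116 J.

W_total ≈ 3.12 kJ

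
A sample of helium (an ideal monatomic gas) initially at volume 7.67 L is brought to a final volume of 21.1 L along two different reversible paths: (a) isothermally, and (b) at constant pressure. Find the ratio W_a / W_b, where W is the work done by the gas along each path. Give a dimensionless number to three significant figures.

W_a / W_b ≈ 0.578

Path (a) isothermal: W = P₁V₁ ln(V₂/V₁) → W_a/(P₁V₁) = 1.012.
Path (b) isobaric: W = P₁(V₂ − V₁) → W_b/(P₁V₁) = 1.751.
W_a / W_b = 1.012 / 1.751 = 0.5779.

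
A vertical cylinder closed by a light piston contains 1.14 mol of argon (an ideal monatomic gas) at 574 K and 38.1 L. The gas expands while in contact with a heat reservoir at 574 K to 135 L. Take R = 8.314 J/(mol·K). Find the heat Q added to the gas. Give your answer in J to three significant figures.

Q ≈ 6880 J

Isothermal ⇒ ΔU = 0, so Q = W = nRT ln(V₂/V₁).
Q = (1.14)(8.314)(574) ln(135/38.1) = 5440 × 1.265 = 6882 J.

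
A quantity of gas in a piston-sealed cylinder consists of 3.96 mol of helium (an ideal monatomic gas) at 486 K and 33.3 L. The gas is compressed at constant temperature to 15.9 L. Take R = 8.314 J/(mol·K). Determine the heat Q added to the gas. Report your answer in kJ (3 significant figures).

Q ≈ -11.8 kJ

Isothermal ⇒ ΔU = 0, so Q = W = nRT ln(V₂/V₁).
Q = (3.96)(8.314)(486) ln(15.9/33.3) = 16001 × -0.7392 = -11828 J.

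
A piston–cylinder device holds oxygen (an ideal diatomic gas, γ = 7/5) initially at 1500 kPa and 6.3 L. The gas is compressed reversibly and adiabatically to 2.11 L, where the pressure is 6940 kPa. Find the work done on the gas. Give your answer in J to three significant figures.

Adiabatic: W = (P₁V₁ − P₂V₂)/(γ − 1) with γ = 7/5.
P₁V₁ = 9450 J, P₂V₂ = 14643 J.
W = (9450 − 14643) / 0.4 = -12984 J.
Work on gas = −W_by = 12984 J.

W ≈ 13000 J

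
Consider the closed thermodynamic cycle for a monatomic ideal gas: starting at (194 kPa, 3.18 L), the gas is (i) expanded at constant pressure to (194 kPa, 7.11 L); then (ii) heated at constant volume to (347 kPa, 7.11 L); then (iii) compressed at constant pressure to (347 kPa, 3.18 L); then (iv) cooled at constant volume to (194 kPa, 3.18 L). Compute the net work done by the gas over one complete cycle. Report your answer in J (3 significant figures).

Constant-volume legs do no work.
W(i) = (194)(7.11 − 3.18) = 762.4 J; W(iii) = (347)(3.18 − 7.11) = -1364 J.
W_net = 762.4 − 1364 = -601.3 J (the counter-clockwise enclosed area).

W_net ≈ -601 J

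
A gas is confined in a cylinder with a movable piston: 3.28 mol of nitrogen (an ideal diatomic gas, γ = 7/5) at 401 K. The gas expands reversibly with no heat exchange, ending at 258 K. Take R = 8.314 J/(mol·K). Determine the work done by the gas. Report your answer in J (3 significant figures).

W ≈ 9750 J

Adiabatic ⇒ Q = 0, so W_by = −ΔU = nCᵥ(T₁ − T₂).
Cᵥ = 5R/2 = 20.79 J/(mol·K).
W = (3.28)(20.79)(401 − 258) = 9749 J.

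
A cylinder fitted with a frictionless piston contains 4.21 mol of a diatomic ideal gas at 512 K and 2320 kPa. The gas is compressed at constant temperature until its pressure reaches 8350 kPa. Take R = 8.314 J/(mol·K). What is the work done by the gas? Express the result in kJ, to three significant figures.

Isothermal process: W = nRT ln(V₂/V₁) = nRT ln(P₁/P₂).
W = (4.21)(8.314)(512) × ln(2320/8350)
  = 17921 × ln(0.2778) = 17921 × -1.281
W_by_gas = -22951 J.

W ≈ -23.0 kJ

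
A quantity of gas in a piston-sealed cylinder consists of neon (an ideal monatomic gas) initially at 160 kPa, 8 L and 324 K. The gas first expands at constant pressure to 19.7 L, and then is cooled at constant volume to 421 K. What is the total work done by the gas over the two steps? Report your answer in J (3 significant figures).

W_total ≈ 1870 J

Step 1 (isobaric): W = PΔV = (160 kPa)(19.7 − 8 L) = 1872 J.
Step 2 (isochoric): W = 0 (constant volume).
W_total = 1872 + 0 = 1872 J.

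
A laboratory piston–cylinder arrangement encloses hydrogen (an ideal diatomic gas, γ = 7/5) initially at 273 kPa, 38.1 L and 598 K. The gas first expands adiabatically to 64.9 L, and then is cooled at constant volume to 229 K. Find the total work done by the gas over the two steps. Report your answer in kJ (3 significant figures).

W_total ≈ 4.99 kJ

Step 1 (adiabatic): W = (P₁V₁ − P₂V₂)/(γ−1) = (10401 − 8405)/0.4 = 4990 J.
Step 2 (isochoric): W = 0 (constant volume).
W_total = 4990 + 0 = 4990 J.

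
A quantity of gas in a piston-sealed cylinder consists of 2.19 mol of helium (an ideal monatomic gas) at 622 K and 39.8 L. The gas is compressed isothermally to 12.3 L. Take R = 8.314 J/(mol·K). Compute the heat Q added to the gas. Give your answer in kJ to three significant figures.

Q ≈ -13.3 kJ

Isothermal ⇒ ΔU = 0, so Q = W = nRT ln(V₂/V₁).
Q = (2.19)(8.314)(622) ln(12.3/39.8) = 11325 × -1.174 = -13299 J.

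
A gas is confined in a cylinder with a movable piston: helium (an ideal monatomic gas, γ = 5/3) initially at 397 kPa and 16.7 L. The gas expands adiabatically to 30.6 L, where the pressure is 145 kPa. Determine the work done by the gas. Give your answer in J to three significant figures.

W ≈ 3290 J

Adiabatic: W = (P₁V₁ − P₂V₂)/(γ − 1) with γ = 5/3.
P₁V₁ = 6630 J, P₂V₂ = 4437 J.
W = (6630 − 4437) / 0.6667 = 3289 J.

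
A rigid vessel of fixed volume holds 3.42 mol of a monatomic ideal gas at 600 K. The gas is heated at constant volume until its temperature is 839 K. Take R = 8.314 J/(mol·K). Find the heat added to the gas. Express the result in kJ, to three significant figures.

Q ≈ 10.2 kJ

Constant volume ⇒ W = 0, so Q = ΔU = nCᵥΔT with Cᵥ = 3R/2 = 12.47 J/(mol·K).
ΔU = (3.42)(12.47)(839 − 600) = 10194 J.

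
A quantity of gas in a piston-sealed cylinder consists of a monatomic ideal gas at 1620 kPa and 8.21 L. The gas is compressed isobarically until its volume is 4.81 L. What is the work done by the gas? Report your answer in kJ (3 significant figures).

W ≈ -5.51 kJ

Isobaric: W = P ΔV.
W = (1620 kPa)(4.81 − 8.21 L) = (1620)(-3.4) = -5508 J.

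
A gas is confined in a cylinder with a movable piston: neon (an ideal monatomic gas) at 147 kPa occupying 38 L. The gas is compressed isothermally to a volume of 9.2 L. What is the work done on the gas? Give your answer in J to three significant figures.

Isothermal: W = nRT ln(V₂/V₁) = P₁V₁ ln(V₂/V₁).
P₁V₁ = (147 kPa)(38 L) = 5586 J.
W = 5586 × ln(9.2/38) = 5586 × -1.418
W_by_gas = -7923 J; work on gas = −W_by = 7923 J.

W ≈ 7920 J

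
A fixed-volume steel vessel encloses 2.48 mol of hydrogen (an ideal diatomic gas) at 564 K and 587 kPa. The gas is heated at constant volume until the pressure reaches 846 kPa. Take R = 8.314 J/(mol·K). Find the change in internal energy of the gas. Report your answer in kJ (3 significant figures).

Constant volume ⇒ W = 0, so Q = ΔU = nCᵥΔT with Cᵥ = 5R/2 = 20.79 J/(mol·K).
At constant V, T₂/T₁ = P₂/P₁ ⇒ ΔT = T₁(P₂/P₁ − 1) = 564·(846/587 − 1) = 248.9 K.
ΔU = (2.48)(20.79)(248.9) = 12828 J.

ΔU ≈ 12.8 kJ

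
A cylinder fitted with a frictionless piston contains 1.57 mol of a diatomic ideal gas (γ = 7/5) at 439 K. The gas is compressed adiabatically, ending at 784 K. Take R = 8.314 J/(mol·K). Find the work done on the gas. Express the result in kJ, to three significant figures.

W ≈ 11.3 kJ

Adiabatic ⇒ Q = 0, so W_by = −ΔU = nCᵥ(T₁ − T₂).
Cᵥ = 5R/2 = 20.79 J/(mol·K).
W = (1.57)(20.79)(439 − 784) = -11258 J.
Work on gas = −W_by = 11258 J.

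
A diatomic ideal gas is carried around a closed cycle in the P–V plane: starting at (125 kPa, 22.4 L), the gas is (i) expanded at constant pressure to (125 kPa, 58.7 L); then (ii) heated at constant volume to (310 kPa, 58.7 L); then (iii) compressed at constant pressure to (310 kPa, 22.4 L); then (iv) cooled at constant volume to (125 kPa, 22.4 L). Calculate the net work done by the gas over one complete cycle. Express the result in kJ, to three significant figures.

W_net ≈ -6.72 kJ

Constant-volume legs do no work.
W(i) = (125)(58.7 − 22.4) = 4538 J; W(iii) = (310)(22.4 − 58.7) = -11253 J.
W_net = 4538 − 11253 = -6716 J (the counter-clockwise enclosed area).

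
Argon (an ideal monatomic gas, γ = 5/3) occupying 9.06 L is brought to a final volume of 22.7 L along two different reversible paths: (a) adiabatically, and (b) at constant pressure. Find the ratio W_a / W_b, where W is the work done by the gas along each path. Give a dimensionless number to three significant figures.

Path (a) adiabatic: W = P₁V₁(1 − (V₁/V₂)^(γ−1))/(γ−1) → W_a/(P₁V₁) = 0.6869.
Path (b) isobaric: W = P₁(V₂ − V₁) → W_b/(P₁V₁) = 1.506.
W_a / W_b = 0.6869 / 1.506 = 0.4562.

W_a / W_b ≈ 0.456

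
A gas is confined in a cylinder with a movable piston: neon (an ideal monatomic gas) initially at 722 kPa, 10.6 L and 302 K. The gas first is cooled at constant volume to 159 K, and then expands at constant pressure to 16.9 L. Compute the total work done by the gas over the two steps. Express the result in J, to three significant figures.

W_total ≈ 2390 J

Step 1 (isochoric): W = 0 (constant volume).
After step 1: P = 380.1 kPa (V unchanged).
Step 2 (isobaric): W = PΔV = (380.1 kPa)(16.9 − 10.6 L) = 2395 J.
W_total = 0 + 2395 = 2395 J.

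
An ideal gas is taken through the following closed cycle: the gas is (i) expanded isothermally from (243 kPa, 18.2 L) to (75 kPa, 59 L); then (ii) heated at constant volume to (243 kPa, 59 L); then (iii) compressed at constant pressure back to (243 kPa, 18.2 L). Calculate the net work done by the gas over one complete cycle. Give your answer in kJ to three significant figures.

Leg (i): W = PᵢVᵢ ln(V_f/Vᵢ) = (4423) ln(59/18.2) = 5201 J.
Leg (ii): W = 0.
Leg (iii): W = PΔV = (243)(18.2 − 59) = -9914 J.
W_net = 5201 − 9914 = -4713 J.

W_net ≈ -4.71 kJ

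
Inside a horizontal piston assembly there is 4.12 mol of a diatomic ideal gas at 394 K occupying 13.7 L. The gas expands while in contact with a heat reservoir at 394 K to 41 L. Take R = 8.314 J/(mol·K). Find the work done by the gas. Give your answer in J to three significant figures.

Isothermal: W = nRT ln(V₂/V₁).
W = (4.12)(8.314)(394) × ln(41/13.7)
  = 13496 × 1.096
W_by_gas = 14794 J.

W ≈ 14800 J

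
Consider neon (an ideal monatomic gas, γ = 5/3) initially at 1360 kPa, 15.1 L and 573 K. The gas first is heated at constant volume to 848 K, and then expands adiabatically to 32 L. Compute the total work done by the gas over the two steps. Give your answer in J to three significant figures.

Step 1 (isochoric): W = 0 (constant volume).
After step 1: P = 2013 kPa (V unchanged).
Step 2 (adiabatic): W = (P₁V₁ − P₂V₂)/(γ−1) = (30392 − 18421)/0.667 = 17957 J.
W_total = 0 + 17957 = 17957 J.

W_total ≈ 18000 J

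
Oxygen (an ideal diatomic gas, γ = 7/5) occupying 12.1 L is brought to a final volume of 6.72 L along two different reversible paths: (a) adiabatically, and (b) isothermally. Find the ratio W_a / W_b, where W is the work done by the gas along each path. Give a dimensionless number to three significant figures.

W_a / W_b ≈ 1.13

Path (a) adiabatic: W = P₁V₁(1 − (V₁/V₂)^(γ−1))/(γ−1) → W_a/(P₁V₁) = -0.6631.
Path (b) isothermal: W = P₁V₁ ln(V₂/V₁) → W_b/(P₁V₁) = -0.5881.
W_a / W_b = -0.6631 / -0.5881 = 1.127.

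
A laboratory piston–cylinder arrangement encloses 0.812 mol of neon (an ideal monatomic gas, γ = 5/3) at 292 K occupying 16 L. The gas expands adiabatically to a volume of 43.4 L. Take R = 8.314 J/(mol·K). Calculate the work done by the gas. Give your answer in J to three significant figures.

W ≈ 1440 J

Adiabatic: TV^(γ−1) = const with γ = 5/3.
T₂ = T₁ (V₁/V₂)^(γ−1) = 292 × (16/43.4)^0.667 = 292 × 0.5141 = 150.1 K.
W_by = nCᵥ(T₁ − T₂) = (0.812)(12.47)(292 − 150.1) = 1437 J.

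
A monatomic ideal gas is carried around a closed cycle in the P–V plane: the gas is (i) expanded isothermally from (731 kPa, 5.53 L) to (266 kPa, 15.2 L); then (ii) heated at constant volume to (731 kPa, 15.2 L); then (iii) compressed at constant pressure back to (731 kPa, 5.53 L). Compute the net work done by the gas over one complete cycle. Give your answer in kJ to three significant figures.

Leg (i): W = PᵢVᵢ ln(V_f/Vᵢ) = (4042) ln(15.2/5.53) = 4087 J.
Leg (ii): W = 0.
Leg (iii): W = PΔV = (731)(5.53 − 15.2) = -7069 J.
W_net = 4087 − 7069 = -2981 J.

W_net ≈ -2.98 kJ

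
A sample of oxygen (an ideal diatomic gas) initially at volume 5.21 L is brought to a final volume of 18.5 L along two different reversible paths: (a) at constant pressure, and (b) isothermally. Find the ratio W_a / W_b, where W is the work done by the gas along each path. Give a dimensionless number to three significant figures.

Path (a) isobaric: W = P₁(V₂ − V₁) → W_a/(P₁V₁) = 2.551.
Path (b) isothermal: W = P₁V₁ ln(V₂/V₁) → W_b/(P₁V₁) = 1.267.
W_a / W_b = 2.551 / 1.267 = 2.013.

W_a / W_b ≈ 2.01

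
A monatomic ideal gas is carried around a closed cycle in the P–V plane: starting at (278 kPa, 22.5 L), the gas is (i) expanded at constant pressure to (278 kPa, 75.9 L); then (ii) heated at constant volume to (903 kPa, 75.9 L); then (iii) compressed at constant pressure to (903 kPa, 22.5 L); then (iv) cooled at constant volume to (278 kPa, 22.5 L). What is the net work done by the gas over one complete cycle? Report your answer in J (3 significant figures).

W_net ≈ -33400 J

Constant-volume legs do no work.
W(i) = (278)(75.9 − 22.5) = 14845 J; W(iii) = (903)(22.5 − 75.9) = -48220 J.
W_net = 14845 − 48220 = -33375 J (the counter-clockwise enclosed area).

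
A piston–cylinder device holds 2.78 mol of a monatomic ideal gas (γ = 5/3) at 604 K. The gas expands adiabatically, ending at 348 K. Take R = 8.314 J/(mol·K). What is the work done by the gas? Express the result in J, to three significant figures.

W ≈ 8880 J

Adiabatic ⇒ Q = 0, so W_by = −ΔU = nCᵥ(T₁ − T₂).
Cᵥ = 3R/2 = 12.47 J/(mol·K).
W = (2.78)(12.47)(604 − 348) = 8875 J.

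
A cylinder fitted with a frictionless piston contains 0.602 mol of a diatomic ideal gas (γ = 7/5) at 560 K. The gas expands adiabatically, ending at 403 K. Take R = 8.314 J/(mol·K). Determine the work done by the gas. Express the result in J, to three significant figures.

Adiabatic ⇒ Q = 0, so W_by = −ΔU = nCᵥ(T₁ − T₂).
Cᵥ = 5R/2 = 20.79 J/(mol·K).
W = (0.602)(20.79)(560 − 403) = 1964 J.

W ≈ 1960 J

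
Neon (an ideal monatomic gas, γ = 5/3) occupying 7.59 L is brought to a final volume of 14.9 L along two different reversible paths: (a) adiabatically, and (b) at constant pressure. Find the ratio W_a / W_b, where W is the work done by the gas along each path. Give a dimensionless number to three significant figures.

Path (a) adiabatic: W = P₁V₁(1 − (V₁/V₂)^(γ−1))/(γ−1) → W_a/(P₁V₁) = 0.5433.
Path (b) isobaric: W = P₁(V₂ − V₁) → W_b/(P₁V₁) = 0.9631.
W_a / W_b = 0.5433 / 0.9631 = 0.5641.

W_a / W_b ≈ 0.564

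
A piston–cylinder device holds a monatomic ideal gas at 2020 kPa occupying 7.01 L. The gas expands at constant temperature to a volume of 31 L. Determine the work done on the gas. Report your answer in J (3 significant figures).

Isothermal: W = nRT ln(V₂/V₁) = P₁V₁ ln(V₂/V₁).
P₁V₁ = (2020 kPa)(7.01 L) = 14160 J.
W = 14160 × ln(31/7.01) = 14160 × 1.487
W_by_gas = 21051 J; work on gas = −W_by = -21051 J.

W ≈ -21100 J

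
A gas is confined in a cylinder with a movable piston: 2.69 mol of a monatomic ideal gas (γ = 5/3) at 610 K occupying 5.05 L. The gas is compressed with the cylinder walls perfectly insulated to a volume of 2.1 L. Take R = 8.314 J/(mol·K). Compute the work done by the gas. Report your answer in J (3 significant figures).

Adiabatic: TV^(γ−1) = const with γ = 5/3.
T₂ = T₁ (V₁/V₂)^(γ−1) = 610 × (5.05/2.1)^0.667 = 610 × 1.795 = 1095 K.
W_by = nCᵥ(T₁ − T₂) = (2.69)(12.47)(610 − 1095) = -16267 J.

W ≈ -16300 J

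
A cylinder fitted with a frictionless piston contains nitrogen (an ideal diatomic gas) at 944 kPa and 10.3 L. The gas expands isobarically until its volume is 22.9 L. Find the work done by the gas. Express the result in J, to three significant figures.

Isobaric: W = P ΔV.
W = (944 kPa)(22.9 − 10.3 L) = (944)(12.6) = 11894 J.

W ≈ 11900 J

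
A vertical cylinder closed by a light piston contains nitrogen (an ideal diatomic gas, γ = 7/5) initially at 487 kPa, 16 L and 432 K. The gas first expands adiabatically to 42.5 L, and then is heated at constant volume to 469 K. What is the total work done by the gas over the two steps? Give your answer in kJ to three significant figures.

W_total ≈ 6.30 kJ

Step 1 (adiabatic): W = (P₁V₁ − P₂V₂)/(γ−1) = (7792 − 5272)/0.4 = 6301 J.
Step 2 (isochoric): W = 0 (constant volume).
W_total = 6301 + 0 = 6301 J.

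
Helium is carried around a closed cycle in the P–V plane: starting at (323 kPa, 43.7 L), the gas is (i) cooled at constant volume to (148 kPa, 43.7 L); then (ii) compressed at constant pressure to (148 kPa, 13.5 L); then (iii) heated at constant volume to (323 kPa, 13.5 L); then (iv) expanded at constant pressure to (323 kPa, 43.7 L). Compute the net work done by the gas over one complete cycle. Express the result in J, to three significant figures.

Constant-volume legs do no work.
W(ii) = (148)(13.5 − 43.7) = -4470 J; W(iv) = (323)(43.7 − 13.5) = 9755 J.
W_net = -4470 + 9755 = 5285 J (the clockwise enclosed area).

W_net ≈ 5280 J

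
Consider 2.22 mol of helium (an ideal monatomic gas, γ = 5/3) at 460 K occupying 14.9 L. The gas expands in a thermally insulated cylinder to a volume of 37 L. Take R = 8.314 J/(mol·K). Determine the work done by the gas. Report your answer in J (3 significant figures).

W ≈ 5790 J

Adiabatic: TV^(γ−1) = const with γ = 5/3.
T₂ = T₁ (V₁/V₂)^(γ−1) = 460 × (14.9/37)^0.667 = 460 × 0.5453 = 250.9 K.
W_by = nCᵥ(T₁ − T₂) = (2.22)(12.47)(460 − 250.9) = 5790 J.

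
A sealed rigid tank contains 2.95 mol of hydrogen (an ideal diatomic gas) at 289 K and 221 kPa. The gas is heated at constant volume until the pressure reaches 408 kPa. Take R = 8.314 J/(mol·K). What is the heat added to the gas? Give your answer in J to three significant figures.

Q ≈ 15000 J

Constant volume ⇒ W = 0, so Q = ΔU = nCᵥΔT with Cᵥ = 5R/2 = 20.79 J/(mol·K).
At constant V, T₂/T₁ = P₂/P₁ ⇒ ΔT = T₁(P₂/P₁ − 1) = 289·(408/221 − 1) = 244.5 K.
ΔU = (2.95)(20.79)(244.5) = 14994 J.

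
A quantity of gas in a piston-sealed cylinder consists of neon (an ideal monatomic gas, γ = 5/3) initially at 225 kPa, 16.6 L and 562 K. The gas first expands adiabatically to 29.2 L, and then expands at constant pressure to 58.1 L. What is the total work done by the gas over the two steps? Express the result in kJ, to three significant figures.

W_total ≈ 4.29 kJ

Step 1 (adiabatic): W = (P₁V₁ − P₂V₂)/(γ−1) = (3735 − 2563)/0.667 = 1758 J.
After step 1: P = 87.78 kPa, V = 29.2 L, T = 385.7 K.
Step 2 (isobaric): W = PΔV = (87.78 kPa)(58.1 − 29.2 L) = 2537 J.
W_total = 1758 + 2537 = 4295 J.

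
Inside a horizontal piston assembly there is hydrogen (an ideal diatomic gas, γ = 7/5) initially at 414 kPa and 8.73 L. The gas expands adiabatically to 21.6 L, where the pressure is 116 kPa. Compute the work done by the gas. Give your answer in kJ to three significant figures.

W ≈ 2.77 kJ

Adiabatic: W = (P₁V₁ − P₂V₂)/(γ − 1) with γ = 7/5.
P₁V₁ = 3614 J, P₂V₂ = 2506 J.
W = (3614 − 2506) / 0.4 = 2772 J.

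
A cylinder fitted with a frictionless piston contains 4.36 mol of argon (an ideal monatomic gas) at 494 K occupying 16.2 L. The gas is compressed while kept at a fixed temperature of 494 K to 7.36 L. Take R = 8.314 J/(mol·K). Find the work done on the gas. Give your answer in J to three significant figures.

W ≈ 14100 J

Isothermal: W = nRT ln(V₂/V₁).
W = (4.36)(8.314)(494) × ln(7.36/16.2)
  = 17907 × -0.789
W_by_gas = -14128 J; work on gas = −W_by = 14128 J.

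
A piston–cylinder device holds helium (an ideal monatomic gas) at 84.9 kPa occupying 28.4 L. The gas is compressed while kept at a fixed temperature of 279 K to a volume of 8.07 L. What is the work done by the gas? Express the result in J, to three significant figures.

Isothermal: W = nRT ln(V₂/V₁) = P₁V₁ ln(V₂/V₁).
P₁V₁ = (84.9 kPa)(28.4 L) = 2411 J.
W = 2411 × ln(8.07/28.4) = 2411 × -1.258
W_by_gas = -3034 J.

W ≈ -3030 J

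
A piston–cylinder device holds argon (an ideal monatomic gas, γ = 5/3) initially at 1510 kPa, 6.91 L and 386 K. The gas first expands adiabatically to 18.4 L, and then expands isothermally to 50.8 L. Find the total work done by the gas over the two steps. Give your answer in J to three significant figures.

Step 1 (adiabatic): W = (P₁V₁ − P₂V₂)/(γ−1) = (10434 − 5431)/0.667 = 7504 J.
After step 1: P = 295.2 kPa, V = 18.4 L, T = 200.9 K.
Step 2 (isothermal): W = P₁V₁ ln(V₂/V₁) = (5431) ln(50.8/18.4) = 5516 J.
W_total = 7504 + 5516 = 13020 J.

W_total ≈ 13000 J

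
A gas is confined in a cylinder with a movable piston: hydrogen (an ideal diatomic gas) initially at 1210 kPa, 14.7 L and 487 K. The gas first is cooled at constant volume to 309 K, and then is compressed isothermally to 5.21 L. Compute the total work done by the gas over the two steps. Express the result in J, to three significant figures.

Step 1 (isochoric): W = 0 (constant volume).
After step 1: P = 767.7 kPa (V unchanged).
Step 2 (isothermal): W = P₁V₁ ln(V₂/V₁) = (11286) ln(5.21/14.7) = -11706 J.
W_total = 0 − 11706 = -11706 J.

W_total ≈ -11700 J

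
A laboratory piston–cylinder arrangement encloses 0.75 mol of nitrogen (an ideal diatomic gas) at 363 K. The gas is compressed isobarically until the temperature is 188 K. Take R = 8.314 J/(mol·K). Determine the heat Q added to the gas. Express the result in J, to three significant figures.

Isobaric: W = nRΔT = (0.75)(8.314)(-175) = -1091 J.
ΔU = nCᵥΔT with Cᵥ = 5R/2: ΔU = (0.75)(20.79)(-175) = -2728 J.
Q = ΔU + W = -2728 − 1091 = -3819 J.

Q ≈ -3820 J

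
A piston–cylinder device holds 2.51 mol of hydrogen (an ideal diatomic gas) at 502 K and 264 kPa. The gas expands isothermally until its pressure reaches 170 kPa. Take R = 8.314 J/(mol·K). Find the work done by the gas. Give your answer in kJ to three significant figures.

W ≈ 4.61 kJ

Isothermal process: W = nRT ln(V₂/V₁) = nRT ln(P₁/P₂).
W = (2.51)(8.314)(502) × ln(264/170)
  = 10476 × ln(1.553) = 10476 × 0.4402
W_by_gas = 4611 J.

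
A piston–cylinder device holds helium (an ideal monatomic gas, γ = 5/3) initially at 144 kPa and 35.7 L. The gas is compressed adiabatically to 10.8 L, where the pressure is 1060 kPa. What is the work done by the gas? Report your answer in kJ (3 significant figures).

W ≈ -9.46 kJ

Adiabatic: W = (P₁V₁ − P₂V₂)/(γ − 1) with γ = 5/3.
P₁V₁ = 5141 J, P₂V₂ = 11448 J.
W = (5141 − 11448) / 0.6667 = -9461 J.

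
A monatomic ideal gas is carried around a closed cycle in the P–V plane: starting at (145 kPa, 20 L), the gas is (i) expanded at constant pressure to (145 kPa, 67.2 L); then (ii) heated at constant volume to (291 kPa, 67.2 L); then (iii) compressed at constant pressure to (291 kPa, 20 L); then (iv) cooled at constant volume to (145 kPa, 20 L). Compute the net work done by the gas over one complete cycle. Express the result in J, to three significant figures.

Constant-volume legs do no work.
W(i) = (145)(67.2 − 20) = 6844 J; W(iii) = (291)(20 − 67.2) = -13735 J.
W_net = 6844 − 13735 = -6891 J (the counter-clockwise enclosed area).

W_net ≈ -6890 J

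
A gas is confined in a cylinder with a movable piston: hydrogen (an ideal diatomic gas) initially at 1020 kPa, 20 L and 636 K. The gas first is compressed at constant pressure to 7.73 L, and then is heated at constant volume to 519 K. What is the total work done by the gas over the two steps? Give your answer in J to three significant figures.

W_total ≈ -12500 J

Step 1 (isobaric): W = PΔV = (1020 kPa)(7.73 − 20 L) = -12515 J.
Step 2 (isochoric): W = 0 (constant volume).
W_total = -12515 + 0 = -12515 J.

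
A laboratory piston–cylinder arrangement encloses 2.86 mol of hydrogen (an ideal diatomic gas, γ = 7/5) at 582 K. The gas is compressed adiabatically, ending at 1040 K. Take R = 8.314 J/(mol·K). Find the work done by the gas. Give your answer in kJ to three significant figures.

Adiabatic ⇒ Q = 0, so W_by = −ΔU = nCᵥ(T₁ − T₂).
Cᵥ = 5R/2 = 20.79 J/(mol·K).
W = (2.86)(20.79)(582 − 1040) = -27226 J.

W ≈ -27.2 kJ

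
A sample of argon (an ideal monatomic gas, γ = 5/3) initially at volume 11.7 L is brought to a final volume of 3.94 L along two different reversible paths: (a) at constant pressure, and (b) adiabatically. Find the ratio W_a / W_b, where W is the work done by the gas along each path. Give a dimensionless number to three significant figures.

Path (a) isobaric: W = P₁(V₂ − V₁) → W_a/(P₁V₁) = -0.6632.
Path (b) adiabatic: W = P₁V₁(1 − (V₁/V₂)^(γ−1))/(γ−1) → W_b/(P₁V₁) = -1.599.
W_a / W_b = -0.6632 / -1.599 = 0.4148.

W_a / W_b ≈ 0.415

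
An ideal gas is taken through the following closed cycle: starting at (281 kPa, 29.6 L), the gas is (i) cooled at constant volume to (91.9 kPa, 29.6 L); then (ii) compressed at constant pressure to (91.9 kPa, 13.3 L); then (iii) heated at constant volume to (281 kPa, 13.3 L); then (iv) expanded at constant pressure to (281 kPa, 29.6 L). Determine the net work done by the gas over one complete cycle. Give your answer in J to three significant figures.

W_net ≈ 3080 J

Constant-volume legs do no work.
W(ii) = (91.9)(13.3 − 29.6) = -1498 J; W(iv) = (281)(29.6 − 13.3) = 4580 J.
W_net = -1498 + 4580 = 3082 J (the clockwise enclosed area).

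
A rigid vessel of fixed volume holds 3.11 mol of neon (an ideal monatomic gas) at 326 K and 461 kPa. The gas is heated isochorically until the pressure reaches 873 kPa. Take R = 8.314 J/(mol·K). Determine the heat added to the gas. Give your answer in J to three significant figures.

Constant volume ⇒ W = 0, so Q = ΔU = nCᵥΔT with Cᵥ = 3R/2 = 12.47 J/(mol·K).
At constant V, T₂/T₁ = P₂/P₁ ⇒ ΔT = T₁(P₂/P₁ − 1) = 326·(873/461 − 1) = 291.3 K.
ΔU = (3.11)(12.47)(291.3) = 11300 J.

Q ≈ 11300 J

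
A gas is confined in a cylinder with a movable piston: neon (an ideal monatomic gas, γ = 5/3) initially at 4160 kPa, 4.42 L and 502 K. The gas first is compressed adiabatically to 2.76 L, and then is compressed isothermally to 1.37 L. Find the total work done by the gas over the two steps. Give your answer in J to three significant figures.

Step 1 (adiabatic): W = (P₁V₁ − P₂V₂)/(γ−1) = (18387 − 25169)/0.667 = -10172 J.
After step 1: P = 9119 kPa, V = 2.76 L, T = 687.1 K.
Step 2 (isothermal): W = P₁V₁ ln(V₂/V₁) = (25169) ln(1.37/2.76) = -17629 J.
W_total = -10172 − 17629 = -27801 J.

W_total ≈ -27800 J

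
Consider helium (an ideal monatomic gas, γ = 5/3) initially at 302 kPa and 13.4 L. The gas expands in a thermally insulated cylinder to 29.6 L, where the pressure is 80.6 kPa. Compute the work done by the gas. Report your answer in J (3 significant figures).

Adiabatic: W = (P₁V₁ − P₂V₂)/(γ − 1) with γ = 5/3.
P₁V₁ = 4047 J, P₂V₂ = 2386 J.
W = (4047 − 2386) / 0.6667 = 2492 J.

W ≈ 2490 J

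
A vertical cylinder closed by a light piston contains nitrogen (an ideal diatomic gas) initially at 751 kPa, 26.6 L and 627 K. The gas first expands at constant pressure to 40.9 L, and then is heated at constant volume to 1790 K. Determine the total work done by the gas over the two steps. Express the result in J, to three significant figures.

Step 1 (isobaric): W = PΔV = (751 kPa)(40.9 − 26.6 L) = 10739 J.
Step 2 (isochoric): W = 0 (constant volume).
W_total = 10739 + 0 = 10739 J.

W_total ≈ 10700 J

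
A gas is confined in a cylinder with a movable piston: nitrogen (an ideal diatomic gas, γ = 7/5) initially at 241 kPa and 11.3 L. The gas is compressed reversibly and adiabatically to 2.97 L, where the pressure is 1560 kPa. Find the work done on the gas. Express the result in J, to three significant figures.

W ≈ 4770 J

Adiabatic: W = (P₁V₁ − P₂V₂)/(γ − 1) with γ = 7/5.
P₁V₁ = 2723 J, P₂V₂ = 4633 J.
W = (2723 − 4633) / 0.4 = -4775 J.
Work on gas = −W_by = 4775 J.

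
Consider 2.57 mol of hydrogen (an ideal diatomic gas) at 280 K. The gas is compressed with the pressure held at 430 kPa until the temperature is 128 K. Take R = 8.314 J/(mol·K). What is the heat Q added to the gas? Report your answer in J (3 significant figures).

Isobaric: W = nRΔT = (2.57)(8.314)(-152) = -3248 J.
ΔU = nCᵥΔT with Cᵥ = 5R/2: ΔU = (2.57)(20.79)(-152) = -8119 J.
Q = ΔU + W = -8119 − 3248 = -11367 J.

Q ≈ -11400 J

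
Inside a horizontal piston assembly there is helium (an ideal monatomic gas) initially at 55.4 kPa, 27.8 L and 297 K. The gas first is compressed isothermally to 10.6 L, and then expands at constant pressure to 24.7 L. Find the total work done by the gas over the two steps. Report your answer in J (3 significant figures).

W_total ≈ 564 J

Step 1 (isothermal): W = P₁V₁ ln(V₂/V₁) = (1540) ln(10.6/27.8) = -1485 J.
After step 1: P = 145.3 kPa, V = 10.6 L, T = 297 K.
Step 2 (isobaric): W = PΔV = (145.3 kPa)(24.7 − 10.6 L) = 2049 J.
W_total = -1485 + 2049 = 563.7 J.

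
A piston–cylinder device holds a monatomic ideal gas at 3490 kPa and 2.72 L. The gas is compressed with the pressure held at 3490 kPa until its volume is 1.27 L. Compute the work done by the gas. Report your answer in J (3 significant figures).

W ≈ -5060 J

Isobaric: W = P ΔV.
W = (3490 kPa)(1.27 − 2.72 L) = (3490)(-1.45) = -5061 J.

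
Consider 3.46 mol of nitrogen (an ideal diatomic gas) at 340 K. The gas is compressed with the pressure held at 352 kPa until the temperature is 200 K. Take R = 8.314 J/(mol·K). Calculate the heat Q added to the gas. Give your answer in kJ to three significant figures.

Isobaric: W = nRΔT = (3.46)(8.314)(-140) = -4027 J.
ΔU = nCᵥΔT with Cᵥ = 5R/2: ΔU = (3.46)(20.79)(-140) = -10068 J.
Q = ΔU + W = -10068 − 4027 = -14096 J.

Q ≈ -14.1 kJ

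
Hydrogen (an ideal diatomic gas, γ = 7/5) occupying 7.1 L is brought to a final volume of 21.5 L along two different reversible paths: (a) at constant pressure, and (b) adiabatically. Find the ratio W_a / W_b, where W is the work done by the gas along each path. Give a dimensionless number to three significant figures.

W_a / W_b ≈ 2.27

Path (a) isobaric: W = P₁(V₂ − V₁) → W_a/(P₁V₁) = 2.028.
Path (b) adiabatic: W = P₁V₁(1 − (V₁/V₂)^(γ−1))/(γ−1) → W_b/(P₁V₁) = 0.895.
W_a / W_b = 2.028 / 0.895 = 2.266.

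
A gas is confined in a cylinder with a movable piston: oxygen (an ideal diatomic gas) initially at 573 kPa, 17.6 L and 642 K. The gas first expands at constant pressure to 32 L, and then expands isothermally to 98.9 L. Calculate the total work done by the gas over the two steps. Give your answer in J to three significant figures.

W_total ≈ 28900 J

Step 1 (isobaric): W = PΔV = (573 kPa)(32 − 17.6 L) = 8251 J.
After step 1: P = 573 kPa, V = 32 L, T = 1167 K.
Step 2 (isothermal): W = P₁V₁ ln(V₂/V₁) = (18336) ln(98.9/32) = 20690 J.
W_total = 8251 + 20690 = 28941 J.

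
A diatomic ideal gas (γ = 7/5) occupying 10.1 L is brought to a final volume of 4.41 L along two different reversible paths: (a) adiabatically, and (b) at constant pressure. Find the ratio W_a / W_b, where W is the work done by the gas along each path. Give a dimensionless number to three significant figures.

W_a / W_b ≈ 1.74

Path (a) adiabatic: W = P₁V₁(1 − (V₁/V₂)^(γ−1))/(γ−1) → W_a/(P₁V₁) = -0.9825.
Path (b) isobaric: W = P₁(V₂ − V₁) → W_b/(P₁V₁) = -0.5634.
W_a / W_b = -0.9825 / -0.5634 = 1.744.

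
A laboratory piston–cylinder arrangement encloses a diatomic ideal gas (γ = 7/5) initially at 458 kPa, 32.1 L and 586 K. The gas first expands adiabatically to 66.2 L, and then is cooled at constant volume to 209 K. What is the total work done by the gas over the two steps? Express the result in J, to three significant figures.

Step 1 (adiabatic): W = (P₁V₁ − P₂V₂)/(γ−1) = (14702 − 11006)/0.4 = 9240 J.
Step 2 (isochoric): W = 0 (constant volume).
W_total = 9240 + 0 = 9240 J.

W_total ≈ 9240 J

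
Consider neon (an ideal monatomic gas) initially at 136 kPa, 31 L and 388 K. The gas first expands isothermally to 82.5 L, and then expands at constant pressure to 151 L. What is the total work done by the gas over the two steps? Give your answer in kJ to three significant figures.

Step 1 (isothermal): W = P₁V₁ ln(V₂/V₁) = (4216) ln(82.5/31) = 4127 J.
After step 1: P = 51.1 kPa, V = 82.5 L, T = 388 K.
Step 2 (isobaric): W = PΔV = (51.1 kPa)(151 − 82.5 L) = 3501 J.
W_total = 4127 + 3501 = 7627 J.

W_total ≈ 7.63 kJ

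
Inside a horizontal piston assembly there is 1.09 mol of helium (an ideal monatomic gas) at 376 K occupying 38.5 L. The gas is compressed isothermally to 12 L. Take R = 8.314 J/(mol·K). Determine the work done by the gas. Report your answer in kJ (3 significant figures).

Isothermal: W = nRT ln(V₂/V₁).
W = (1.09)(8.314)(376) × ln(12/38.5)
  = 3407 × -1.166
W_by_gas = -3972 J.

W ≈ -3.97 kJ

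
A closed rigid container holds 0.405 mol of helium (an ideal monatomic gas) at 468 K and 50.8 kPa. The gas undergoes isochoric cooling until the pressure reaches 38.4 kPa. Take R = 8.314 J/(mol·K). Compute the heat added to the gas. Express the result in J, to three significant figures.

Q ≈ -577 J

Constant volume ⇒ W = 0, so Q = ΔU = nCᵥΔT with Cᵥ = 3R/2 = 12.47 J/(mol·K).
At constant V, T₂/T₁ = P₂/P₁ ⇒ ΔT = T₁(P₂/P₁ − 1) = 468·(38.4/50.8 − 1) = -114.2 K.
ΔU = (0.405)(12.47)(-114.2) = -577 J.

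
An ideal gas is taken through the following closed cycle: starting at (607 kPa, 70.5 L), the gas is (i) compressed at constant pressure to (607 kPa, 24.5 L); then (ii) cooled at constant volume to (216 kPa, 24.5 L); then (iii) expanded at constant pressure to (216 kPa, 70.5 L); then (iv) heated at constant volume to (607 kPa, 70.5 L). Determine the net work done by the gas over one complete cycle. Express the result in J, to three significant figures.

Constant-volume legs do no work.
W(i) = (607)(24.5 − 70.5) = -27922 J; W(iii) = (216)(70.5 − 24.5) = 9936 J.
W_net = -27922 + 9936 = -17986 J (the counter-clockwise enclosed area).

W_net ≈ -18000 J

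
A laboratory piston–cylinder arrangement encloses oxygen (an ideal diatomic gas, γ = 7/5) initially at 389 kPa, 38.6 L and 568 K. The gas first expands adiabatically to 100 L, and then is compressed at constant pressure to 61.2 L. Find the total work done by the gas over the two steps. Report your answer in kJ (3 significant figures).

Step 1 (adiabatic): W = (P₁V₁ − P₂V₂)/(γ−1) = (15015 − 10261)/0.4 = 11887 J.
After step 1: P = 102.6 kPa, V = 100 L, T = 388.1 K.
Step 2 (isobaric): W = PΔV = (102.6 kPa)(61.2 − 100 L) = -3981 J.
W_total = 11887 − 3981 = 7906 J.

W_total ≈ 7.91 kJ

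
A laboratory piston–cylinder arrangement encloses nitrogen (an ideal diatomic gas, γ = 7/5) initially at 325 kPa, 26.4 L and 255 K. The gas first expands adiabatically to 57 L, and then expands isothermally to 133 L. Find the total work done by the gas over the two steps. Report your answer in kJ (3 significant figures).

W_total ≈ 11.0 kJ

Step 1 (adiabatic): W = (P₁V₁ − P₂V₂)/(γ−1) = (8580 − 6306)/0.4 = 5684 J.
After step 1: P = 110.6 kPa, V = 57 L, T = 187.4 K.
Step 2 (isothermal): W = P₁V₁ ln(V₂/V₁) = (6306) ln(133/57) = 5343 J.
W_total = 5684 + 5343 = 11027 J.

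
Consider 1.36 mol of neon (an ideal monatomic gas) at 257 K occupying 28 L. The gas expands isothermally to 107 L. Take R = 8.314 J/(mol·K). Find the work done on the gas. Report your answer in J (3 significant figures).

Isothermal: W = nRT ln(V₂/V₁).
W = (1.36)(8.314)(257) × ln(107/28)
  = 2906 × 1.341
W_by_gas = 3896 J; work on gas = −W_by = -3896 J.

W ≈ -3900 J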